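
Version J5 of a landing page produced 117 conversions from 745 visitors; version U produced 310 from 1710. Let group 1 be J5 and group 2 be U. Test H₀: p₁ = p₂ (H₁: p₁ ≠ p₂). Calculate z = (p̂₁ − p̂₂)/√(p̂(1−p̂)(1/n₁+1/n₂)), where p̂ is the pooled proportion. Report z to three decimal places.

z = -1.457

p̂₁ = 117/745 = 0.15705, p̂₂ = 310/1710 = 0.18129.
Pooled p̂ = (117+310)/(745+1710) = 427/2455 = 0.17393.
SE = √(0.143679 × 0.00192708) = 0.01664.
z = (0.15705 − 0.18129)/0.01664 = -0.02424/0.01664 = -1.457.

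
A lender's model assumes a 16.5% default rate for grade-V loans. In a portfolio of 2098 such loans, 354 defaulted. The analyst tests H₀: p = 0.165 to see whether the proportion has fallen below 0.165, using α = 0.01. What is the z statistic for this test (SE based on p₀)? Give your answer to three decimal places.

p̂ = 354/2098 ≈ 0.168732.
SE = √(p₀(1−p₀)/n) = √(0.13778/2098) = 0.008104.
z = (0.168732 − 0.165)/0.008104 = 0.003732/0.008104 = 0.461.
p-value = P(Z < 0.461) ≈ 0.6774, so at α = 0.01 we fail to reject H₀.

z = 0.461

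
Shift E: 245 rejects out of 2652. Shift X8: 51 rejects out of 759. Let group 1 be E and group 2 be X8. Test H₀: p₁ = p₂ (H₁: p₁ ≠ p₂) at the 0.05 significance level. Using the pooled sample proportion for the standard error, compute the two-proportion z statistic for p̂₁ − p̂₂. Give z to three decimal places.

z = 2.174

p̂₁ = 245/2652 ≈ 0.092383, p̂₂ = 51/759 ≈ 0.067194.
Pooled p̂ = (245+51)/(2652+759) = 296/3411 = 0.086778.
SE = √(0.0792476 × 0.0016946) = 0.011588.
z = (0.092383 − 0.067194)/0.011588 = 0.025189/0.011588 = 2.174.
Two-sided p-value ≈ 2·Φ(−2.174) = 0.0297. With α = 0.05, reject H₀.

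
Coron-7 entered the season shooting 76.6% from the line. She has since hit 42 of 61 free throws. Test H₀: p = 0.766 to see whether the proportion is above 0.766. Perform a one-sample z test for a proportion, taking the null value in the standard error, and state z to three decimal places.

p̂ = 42/61 = 0.68852.
Standard error under H₀: √(0.766×0.234/61) = 0.05421.
z = (0.68852 − 0.766)/0.05421 = -0.07748/0.05421 = -1.429.
p-value = P(Z > -1.429) ≈ 0.9235.

z = -1.429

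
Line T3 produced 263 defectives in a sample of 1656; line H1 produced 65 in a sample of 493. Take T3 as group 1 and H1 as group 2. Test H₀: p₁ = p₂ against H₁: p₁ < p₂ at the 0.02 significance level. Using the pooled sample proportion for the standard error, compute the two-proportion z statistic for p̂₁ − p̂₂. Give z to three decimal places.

z = 1.462

p̂₁ = 263/1656 = 0.15882, p̂₂ = 65/493 = 0.13185.
Pooled p̂ = (263+65)/(1656+493) = 328/2149 = 0.15263.
SE = √(0.129333 × 0.00263226) = 0.01845.
z = (0.15882 − 0.13185)/0.01845 = 0.02697/0.01845 = 1.462.
p-value = P(Z < 1.462) ≈ 0.9281, so at α = 0.02 we fail to reject H₀.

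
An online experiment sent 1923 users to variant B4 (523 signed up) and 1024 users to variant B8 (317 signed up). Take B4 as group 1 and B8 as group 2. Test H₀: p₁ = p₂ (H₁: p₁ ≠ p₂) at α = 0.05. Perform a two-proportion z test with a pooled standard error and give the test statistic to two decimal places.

z = -2.15

p̂₁ = 523/1923 ≈ 0.2720, p̂₂ = 317/1024 ≈ 0.3096.
Pooled p̂ = (523+317)/(1923+1024) = 840/2947 = 0.2850.
SE = √(p̂(1−p̂)(1/n₁+1/n₂)) = √(0.2850·0.7150·0.00149658) = √(0.000304989) = 0.0175.
z = (0.2720 − 0.3096)/0.0175 = -0.0376/0.0175 = -2.15.
p-value = 2·P(Z > 2.153) ≈ 0.0313; since p < α = 0.05, reject H₀.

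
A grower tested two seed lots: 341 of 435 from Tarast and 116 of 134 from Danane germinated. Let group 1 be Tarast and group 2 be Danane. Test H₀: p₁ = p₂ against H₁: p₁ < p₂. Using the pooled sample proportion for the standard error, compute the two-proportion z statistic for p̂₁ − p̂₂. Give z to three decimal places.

p̂₁ = 341/435 ≈ 0.78391, p̂₂ = 116/134 ≈ 0.86567.
Pooled p̂ = (341+116)/(435+134) = 457/569 = 0.80316.
SE = √(0.158092 × 0.00976154) = 0.03928.
z = (0.78391 − 0.86567)/0.03928 = -0.08176/0.03928 = -2.081.
p-value = P(Z < -2.081) ≈ 0.0187.

z = -2.081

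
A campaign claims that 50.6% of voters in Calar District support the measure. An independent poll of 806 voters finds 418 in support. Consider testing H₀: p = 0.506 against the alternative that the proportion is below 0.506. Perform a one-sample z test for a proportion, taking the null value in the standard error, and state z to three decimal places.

z = 0.716

p̂ = 418/806 ≈ 0.51861.
Under H₀, SE = √(0.506·0.494/806) = √(0.000310129) = 0.01761.
z = (0.51861 − 0.506)/0.01761 = 0.01261/0.01761 = 0.716.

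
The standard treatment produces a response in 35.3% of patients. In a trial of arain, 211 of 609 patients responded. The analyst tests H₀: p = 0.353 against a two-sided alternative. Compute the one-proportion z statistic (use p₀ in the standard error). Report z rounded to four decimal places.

p̂ = 211/609 ≈ 0.346470.
Standard error under H₀: √(0.353×0.647/609) = 0.019366.
z = (0.346470 − 0.353)/0.019366 = -0.006530/0.019366 = -0.3372.

z = -0.3372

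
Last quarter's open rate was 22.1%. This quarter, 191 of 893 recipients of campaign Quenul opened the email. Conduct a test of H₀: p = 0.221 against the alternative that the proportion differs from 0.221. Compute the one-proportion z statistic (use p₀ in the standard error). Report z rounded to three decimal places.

p̂ = 191/893 = 0.21389.
SE = √(p₀(1−p₀)/n) = √(0.17216/893) = 0.01388.
z = (0.21389 − 0.221)/0.01388 = -0.00711/0.01388 = -0.512.
Two-sided p-value ≈ 2·Φ(−0.512) = 0.6084.

z = -0.512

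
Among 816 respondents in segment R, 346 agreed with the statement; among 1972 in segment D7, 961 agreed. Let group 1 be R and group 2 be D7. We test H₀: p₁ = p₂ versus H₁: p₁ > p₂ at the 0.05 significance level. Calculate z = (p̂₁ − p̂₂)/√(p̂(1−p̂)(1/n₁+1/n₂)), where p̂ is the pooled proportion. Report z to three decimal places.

p̂₁ = 346/816 = 0.42402, p̂₂ = 961/1972 = 0.48732.
Pooled p̂ = (346+961)/(816+1972) = 1307/2788 = 0.46879.
SE = √(p̂(1−p̂)(1/n₁+1/n₂)) = √(0.46879·0.53121·0.00173259) = √(0.00043146) = 0.02077.
z = (0.42402 − 0.48732)/0.02077 = -0.06330/0.02077 = -3.048.
p-value = P(Z > -3.048) ≈ 0.9988. With α = 0.05, fail to reject H₀.

z = -3.048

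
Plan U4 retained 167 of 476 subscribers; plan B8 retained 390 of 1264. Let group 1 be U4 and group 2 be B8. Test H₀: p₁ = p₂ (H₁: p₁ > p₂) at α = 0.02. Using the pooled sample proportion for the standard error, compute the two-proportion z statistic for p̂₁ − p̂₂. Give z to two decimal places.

p̂₁ = 167/476 = 0.3508, p̂₂ = 390/1264 = 0.3085.
Pooled p̂ = (167+390)/(476+1264) = 557/1740 = 0.3201.
SE = √(0.217641 × 0.00289198) = 0.0251.
z = (0.3508 − 0.3085)/0.0251 = 0.0423/0.0251 = 1.69.
p-value = P(Z > 1.686) ≈ 0.0459, so at α = 0.02 we fail to reject H₀.

z = 1.69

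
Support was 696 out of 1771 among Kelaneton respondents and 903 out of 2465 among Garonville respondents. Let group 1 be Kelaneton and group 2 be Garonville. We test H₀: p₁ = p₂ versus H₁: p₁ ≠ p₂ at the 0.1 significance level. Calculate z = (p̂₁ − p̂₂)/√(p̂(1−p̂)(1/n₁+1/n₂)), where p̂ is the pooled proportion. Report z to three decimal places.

p̂₁ = 696/1771 ≈ 0.39300, p̂₂ = 903/2465 ≈ 0.36633.
Pooled p̂ = (696+903)/(1771+2465) = 1599/4236 = 0.37748.
SE = √(p̂(1−p̂)(1/n₁+1/n₂)) = √(0.37748·0.62252·0.000970332) = √(0.000228017) = 0.01510.
z = (0.39300 − 0.36633)/0.01510 = 0.02667/0.01510 = 1.766.
p-value = 2·P(Z > 1.766) ≈ 0.0774, so at α = 0.1 we reject H₀.

z = 1.766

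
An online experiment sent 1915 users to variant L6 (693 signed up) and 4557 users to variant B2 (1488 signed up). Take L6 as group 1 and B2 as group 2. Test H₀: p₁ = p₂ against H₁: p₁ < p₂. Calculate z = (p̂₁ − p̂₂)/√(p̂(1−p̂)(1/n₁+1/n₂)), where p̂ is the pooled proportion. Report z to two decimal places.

p̂₁ = 693/1915 ≈ 0.36188, p̂₂ = 1488/4557 ≈ 0.32653.
Pooled p̂ = (693+1488)/(1915+4557) = 2181/6472 = 0.33699.
SE = √(p̂(1−p̂)(1/n₁+1/n₂)) = √(0.33699·0.66301·0.000741636) = √(0.000165702) = 0.01287.
z = (0.36188 − 0.32653)/0.01287 = 0.03535/0.01287 = 2.75.

z = 2.75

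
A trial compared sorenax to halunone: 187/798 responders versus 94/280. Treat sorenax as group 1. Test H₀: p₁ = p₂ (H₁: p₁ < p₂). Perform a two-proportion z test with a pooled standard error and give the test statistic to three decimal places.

z = -3.325

p̂₁ = 187/798 = 0.23434, p̂₂ = 94/280 = 0.33571.
Pooled p̂ = (187+94)/(798+280) = 281/1078 = 0.26067.
SE = √(p̂(1−p̂)(1/n₁+1/n₂)) = √(0.26067·0.73933·0.00482456) = √(0.00092979) = 0.03049.
z = (0.23434 − 0.33571)/0.03049 = -0.10137/0.03049 = -3.325.
p-value = P(Z < -3.325) ≈ 0.0004.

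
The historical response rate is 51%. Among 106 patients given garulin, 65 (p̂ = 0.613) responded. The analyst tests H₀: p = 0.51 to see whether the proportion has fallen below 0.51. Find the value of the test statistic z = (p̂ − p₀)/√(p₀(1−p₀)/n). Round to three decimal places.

p̂ = 65/106 ≈ 0.61321.
SE = √(p₀(1−p₀)/n) = √(0.2499/106) = 0.04855.
z = (0.61321 − 0.51)/0.04855 = 0.10321/0.04855 = 2.126.

z = 2.126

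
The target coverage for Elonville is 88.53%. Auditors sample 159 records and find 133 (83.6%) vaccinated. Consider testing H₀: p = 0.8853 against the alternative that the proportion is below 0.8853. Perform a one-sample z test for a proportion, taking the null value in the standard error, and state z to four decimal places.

z = -1.9319

p̂ = 133/159 = 0.836478.
SE = √(p₀(1−p₀)/n) = √(0.10154/159) = 0.025271.
z = (0.836478 − 0.8853)/0.025271 = -0.048822/0.025271 = -1.9319.
p-value = P(Z < -1.932) ≈ 0.0267.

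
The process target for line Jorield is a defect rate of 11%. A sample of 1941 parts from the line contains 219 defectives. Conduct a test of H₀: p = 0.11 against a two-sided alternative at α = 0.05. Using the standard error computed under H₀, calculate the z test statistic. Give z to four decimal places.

p̂ = 219/1941 = 0.1128284.
Under H₀, SE = √(0.11·0.89/1941) = √(5.04379e-05) = 0.0071020.
z = (0.1128284 − 0.11)/0.0071020 = 0.0028284/0.0071020 = 0.3983.
Two-sided p-value ≈ 2·Φ(−0.398) = 0.6904; since p > α = 0.05, fail to reject H₀.

z = 0.3983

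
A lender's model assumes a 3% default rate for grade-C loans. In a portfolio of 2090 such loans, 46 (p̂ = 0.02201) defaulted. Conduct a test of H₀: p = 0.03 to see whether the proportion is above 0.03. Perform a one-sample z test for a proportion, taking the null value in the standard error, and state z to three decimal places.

z = -2.141

p̂ = 46/2090 ≈ 0.0220096.
SE = √(p₀(1−p₀)/n) = √(0.0291/2090) = 0.0037314.
z = (0.0220096 − 0.03)/0.0037314 = -0.0079904/0.0037314 = -2.141.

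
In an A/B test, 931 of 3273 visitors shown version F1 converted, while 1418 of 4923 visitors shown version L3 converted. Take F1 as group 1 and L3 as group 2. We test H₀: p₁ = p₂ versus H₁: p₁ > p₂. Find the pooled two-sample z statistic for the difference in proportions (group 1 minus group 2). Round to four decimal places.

p̂₁ = 931/3273 ≈ 0.2844485, p̂₂ = 1418/4923 ≈ 0.2880358.
Pooled p̂ = (931+1418)/(3273+4923) = 2349/8196 = 0.2866032.
SE = √(p̂(1−p̂)(1/n₁+1/n₂)) = √(0.2866032·0.7133968·0.000508658) = √(0.000104001) = 0.0101981.
z = (0.2844485 − 0.2880358)/0.0101981 = -0.0035873/0.0101981 = -0.3518.
p-value = P(Z > -0.352) ≈ 0.6375.

z = -0.3518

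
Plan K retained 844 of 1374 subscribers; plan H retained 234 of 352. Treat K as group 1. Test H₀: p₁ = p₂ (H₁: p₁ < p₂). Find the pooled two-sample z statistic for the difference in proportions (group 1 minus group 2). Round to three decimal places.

z = -1.746

p̂₁ = 844/1374 = 0.61426, p̂₂ = 234/352 = 0.66477.
Pooled p̂ = (844+234)/(1374+352) = 1078/1726 = 0.62457.
SE = √(p̂(1−p̂)(1/n₁+1/n₂)) = √(0.62457·0.37543·0.00356871) = √(0.000836804) = 0.02893.
z = (0.61426 − 0.66477)/0.02893 = -0.05051/0.02893 = -1.746.
p-value = P(Z < -1.746) ≈ 0.0404.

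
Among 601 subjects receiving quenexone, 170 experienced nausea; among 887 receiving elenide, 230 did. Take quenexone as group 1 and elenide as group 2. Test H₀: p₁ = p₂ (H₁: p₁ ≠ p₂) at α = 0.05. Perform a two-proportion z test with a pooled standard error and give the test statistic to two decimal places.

z = 1.01

p̂₁ = 170/601 ≈ 0.2829, p̂₂ = 230/887 ≈ 0.2593.
Pooled p̂ = (170+230)/(601+887) = 400/1488 = 0.2688.
SE = √(0.196555 × 0.00279129) = 0.0234.
z = (0.2829 − 0.2593)/0.0234 = 0.0236/0.0234 = 1.01.
Two-sided p-value ≈ 2·Φ(−1.006) = 0.3145; since p > α = 0.05, fail to reject H₀.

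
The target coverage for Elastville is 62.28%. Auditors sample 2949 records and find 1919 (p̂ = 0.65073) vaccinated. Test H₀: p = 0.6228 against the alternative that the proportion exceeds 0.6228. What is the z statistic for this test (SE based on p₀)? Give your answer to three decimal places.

p̂ = 1919/2949 = 0.650729.
Under H₀, SE = √(0.6228·0.3772/2949) = √(7.9661e-05) = 0.008925.
z = (0.650729 − 0.6228)/0.008925 = 0.027929/0.008925 = 3.129.
p-value = P(Z > 3.129) ≈ 0.0009.

z = 3.129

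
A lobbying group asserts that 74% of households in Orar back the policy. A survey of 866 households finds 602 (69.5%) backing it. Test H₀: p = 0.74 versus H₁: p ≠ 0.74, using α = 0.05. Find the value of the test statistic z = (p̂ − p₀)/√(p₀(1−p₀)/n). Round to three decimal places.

p̂ = 602/866 ≈ 0.695150.
Under H₀, SE = √(0.74·0.26/866) = √(0.000222171) = 0.014905.
z = (0.695150 − 0.74)/0.014905 = -0.044850/0.014905 = -3.009.
p-value = 2·P(Z > 3.009) ≈ 0.0026. With α = 0.05, reject H₀.

z = -3.009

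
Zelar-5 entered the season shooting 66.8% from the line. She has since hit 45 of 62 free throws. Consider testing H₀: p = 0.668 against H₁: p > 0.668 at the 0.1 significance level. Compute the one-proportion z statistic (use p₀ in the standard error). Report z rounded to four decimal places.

z = 0.9665

p̂ = 45/62 = 0.725806.
Standard error under H₀: √(0.668×0.332/62) = 0.059808.
z = (0.725806 − 0.668)/0.059808 = 0.057806/0.059808 = 0.9665.
p-value = P(Z > 0.967) ≈ 0.1669. With α = 0.1, fail to reject H₀.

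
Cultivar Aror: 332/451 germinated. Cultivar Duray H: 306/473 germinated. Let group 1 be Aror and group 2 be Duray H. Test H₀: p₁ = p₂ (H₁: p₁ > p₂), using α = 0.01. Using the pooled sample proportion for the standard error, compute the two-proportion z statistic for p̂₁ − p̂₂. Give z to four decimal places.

z = 2.9320

p̂₁ = 332/451 ≈ 0.736142, p̂₂ = 306/473 ≈ 0.646934.
Pooled p̂ = (332+306)/(451+473) = 638/924 = 0.690476.
SE = √(0.213719 × 0.00433146) = 0.030426.
z = (0.736142 − 0.646934)/0.030426 = 0.089208/0.030426 = 2.9320.
p-value = P(Z > 2.932) ≈ 0.0017, so at α = 0.01 we reject H₀.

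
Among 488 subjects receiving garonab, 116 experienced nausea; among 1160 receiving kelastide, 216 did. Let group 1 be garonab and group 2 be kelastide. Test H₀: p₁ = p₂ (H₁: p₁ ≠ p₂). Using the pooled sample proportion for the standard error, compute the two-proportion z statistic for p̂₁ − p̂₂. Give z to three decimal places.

p̂₁ = 116/488 ≈ 0.237705, p̂₂ = 216/1160 ≈ 0.186207.
Pooled p̂ = (116+216)/(488+1160) = 332/1648 = 0.201456.
SE = √(p̂(1−p̂)(1/n₁+1/n₂)) = √(0.201456·0.798544·0.00291125) = √(0.000468338) = 0.021641.
z = (0.237705 − 0.186207)/0.021641 = 0.051498/0.021641 = 2.380.
p-value = 2·P(Z > 2.380) ≈ 0.0173.

z = 2.380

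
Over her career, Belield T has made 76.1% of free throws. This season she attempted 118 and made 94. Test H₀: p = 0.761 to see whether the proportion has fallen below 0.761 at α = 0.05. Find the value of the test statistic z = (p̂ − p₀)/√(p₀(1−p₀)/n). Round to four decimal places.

p̂ = 94/118 ≈ 0.796610.
Standard error under H₀: √(0.761×0.239/118) = 0.039260.
z = (0.796610 − 0.761)/0.039260 = 0.035610/0.039260 = 0.9070.
p-value = P(Z < 0.907) ≈ 0.8178; since p > α = 0.05, fail to reject H₀.

z = 0.9070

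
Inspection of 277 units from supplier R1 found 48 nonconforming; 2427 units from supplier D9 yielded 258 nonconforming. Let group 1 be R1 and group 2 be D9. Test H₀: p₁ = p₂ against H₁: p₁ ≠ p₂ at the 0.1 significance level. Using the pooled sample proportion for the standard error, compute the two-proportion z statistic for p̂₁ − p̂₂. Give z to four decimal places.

z = 3.3338

p̂₁ = 48/277 ≈ 0.1732852, p̂₂ = 258/2427 ≈ 0.1063041.
Pooled p̂ = (48+258)/(277+2427) = 306/2704 = 0.1131657.
SE = √(0.100359 × 0.00402214) = 0.0200913.
z = (0.1732852 − 0.1063041)/0.0200913 = 0.0669811/0.0200913 = 3.3338.
p-value = 2·P(Z > 3.334) ≈ 0.0009. With α = 0.1, reject H₀.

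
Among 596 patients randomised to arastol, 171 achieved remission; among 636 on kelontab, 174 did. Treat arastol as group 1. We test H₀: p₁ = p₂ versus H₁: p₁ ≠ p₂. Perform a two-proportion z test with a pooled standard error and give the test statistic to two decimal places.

z = 0.52

p̂₁ = 171/596 ≈ 0.2869, p̂₂ = 174/636 ≈ 0.2736.
Pooled p̂ = (171+174)/(596+636) = 345/1232 = 0.2800.
SE = √(0.201614 × 0.00325018) = 0.0256.
z = (0.2869 − 0.2736)/0.0256 = 0.0133/0.0256 = 0.52.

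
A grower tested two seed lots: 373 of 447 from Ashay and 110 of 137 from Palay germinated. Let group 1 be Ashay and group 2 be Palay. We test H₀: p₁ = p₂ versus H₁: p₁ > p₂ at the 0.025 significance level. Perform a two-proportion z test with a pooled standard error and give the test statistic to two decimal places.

p̂₁ = 373/447 ≈ 0.83445, p̂₂ = 110/137 ≈ 0.80292.
Pooled p̂ = (373+110)/(447+137) = 483/584 = 0.82705.
SE = √(0.143035 × 0.00953641) = 0.03693.
z = (0.83445 − 0.80292)/0.03693 = 0.03153/0.03693 = 0.85.
p-value = P(Z > 0.854) ≈ 0.1966, so at α = 0.025 we fail to reject H₀.

z = 0.85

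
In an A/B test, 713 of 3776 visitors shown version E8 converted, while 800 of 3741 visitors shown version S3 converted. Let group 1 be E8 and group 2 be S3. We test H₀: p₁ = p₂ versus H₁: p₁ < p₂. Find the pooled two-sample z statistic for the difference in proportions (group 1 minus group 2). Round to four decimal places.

p̂₁ = 713/3776 ≈ 0.1888242, p̂₂ = 800/3741 ≈ 0.2138466.
Pooled p̂ = (713+800)/(3776+3741) = 1513/7517 = 0.2012771.
SE = √(0.160765 × 0.000532139) = 0.0092493.
z = (0.1888242 − 0.2138466)/0.0092493 = -0.0250224/0.0092493 = -2.7053.
p-value = P(Z < -2.705) ≈ 0.0034.

z = -2.7053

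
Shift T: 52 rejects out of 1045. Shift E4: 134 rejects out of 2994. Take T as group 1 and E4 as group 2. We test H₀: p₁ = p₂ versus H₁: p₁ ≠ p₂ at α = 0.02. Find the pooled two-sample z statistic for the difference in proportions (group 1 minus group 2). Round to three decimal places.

z = 0.665

p̂₁ = 52/1045 = 0.049761, p̂₂ = 134/2994 = 0.044756.
Pooled p̂ = (52+134)/(1045+2994) = 186/4039 = 0.046051.
SE = √(0.0439303 × 0.00129094) = 0.007531.
z = (0.049761 − 0.044756)/0.007531 = 0.005005/0.007531 = 0.665.
p-value = 2·P(Z > 0.665) ≈ 0.5063, so at α = 0.02 we fail to reject H₀.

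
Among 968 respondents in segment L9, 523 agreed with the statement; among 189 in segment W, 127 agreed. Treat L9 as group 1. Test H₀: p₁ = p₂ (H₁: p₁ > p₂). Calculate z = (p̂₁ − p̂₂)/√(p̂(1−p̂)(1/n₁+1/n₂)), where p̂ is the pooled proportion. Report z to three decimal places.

p̂₁ = 523/968 = 0.54029, p̂₂ = 127/189 = 0.67196.
Pooled p̂ = (523+127)/(968+189) = 650/1157 = 0.56180.
SE = √(0.246181 × 0.00632406) = 0.03946.
z = (0.54029 − 0.67196)/0.03946 = -0.13167/0.03946 = -3.337.
p-value = P(Z > -3.337) ≈ 0.9996.

z = -3.337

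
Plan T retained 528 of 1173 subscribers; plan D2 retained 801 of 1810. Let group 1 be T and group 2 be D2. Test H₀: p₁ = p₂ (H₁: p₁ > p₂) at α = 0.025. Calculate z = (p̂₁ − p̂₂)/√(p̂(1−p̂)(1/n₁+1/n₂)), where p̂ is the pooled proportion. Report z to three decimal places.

p̂₁ = 528/1173 = 0.45013, p̂₂ = 801/1810 = 0.44254.
Pooled p̂ = (528+801)/(1173+1810) = 1329/2983 = 0.44552.
SE = √(0.247032 × 0.001405) = 0.01863.
z = (0.45013 − 0.44254)/0.01863 = 0.00759/0.01863 = 0.407.
p-value = P(Z > 0.407) ≈ 0.3419. With α = 0.025, fail to reject H₀.

z = 0.407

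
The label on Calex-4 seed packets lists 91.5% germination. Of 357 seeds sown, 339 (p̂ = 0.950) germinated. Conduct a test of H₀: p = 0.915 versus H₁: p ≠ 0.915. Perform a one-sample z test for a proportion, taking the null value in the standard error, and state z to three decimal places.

z = 2.343

p̂ = 339/357 ≈ 0.94958.
SE = √(p₀(1−p₀)/n) = √(0.077775/357) = 0.01476.
z = (0.94958 − 0.915)/0.01476 = 0.03458/0.01476 = 2.343.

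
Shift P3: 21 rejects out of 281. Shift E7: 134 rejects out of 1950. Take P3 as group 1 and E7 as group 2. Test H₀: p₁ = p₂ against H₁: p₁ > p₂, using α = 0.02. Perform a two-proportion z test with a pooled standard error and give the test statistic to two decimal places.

z = 0.37

p̂₁ = 21/281 ≈ 0.0747, p̂₂ = 134/1950 ≈ 0.0687.
Pooled p̂ = (21+134)/(281+1950) = 155/2231 = 0.0695.
SE = √(p̂(1−p̂)(1/n₁+1/n₂)) = √(0.0695·0.9305·0.00407154) = √(0.00026322) = 0.0162.
z = (0.0747 − 0.0687)/0.0162 = 0.0060/0.0162 = 0.37.
p-value = P(Z > 0.371) ≈ 0.3554; since p > α = 0.02, fail to reject H₀.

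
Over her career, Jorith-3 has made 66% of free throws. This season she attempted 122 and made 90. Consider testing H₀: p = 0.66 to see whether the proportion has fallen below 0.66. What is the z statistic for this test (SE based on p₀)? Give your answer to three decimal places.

z = 1.812

p̂ = 90/122 ≈ 0.73770.
SE = √(p₀(1−p₀)/n) = √(0.2244/122) = 0.04289.
z = (0.73770 − 0.66)/0.04289 = 0.07770/0.04289 = 1.812.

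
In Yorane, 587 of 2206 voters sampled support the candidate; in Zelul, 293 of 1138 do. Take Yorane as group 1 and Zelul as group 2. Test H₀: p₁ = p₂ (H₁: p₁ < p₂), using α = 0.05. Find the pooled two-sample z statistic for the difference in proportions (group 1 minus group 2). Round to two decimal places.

z = 0.54

p̂₁ = 587/2206 ≈ 0.26609, p̂₂ = 293/1138 ≈ 0.25747.
Pooled p̂ = (587+293)/(2206+1138) = 880/3344 = 0.26316.
SE = √(0.193906 × 0.00133204) = 0.01607.
z = (0.26609 − 0.25747)/0.01607 = 0.00862/0.01607 = 0.54.
p-value = P(Z < 0.537) ≈ 0.7042, so at α = 0.05 we fail to reject H₀.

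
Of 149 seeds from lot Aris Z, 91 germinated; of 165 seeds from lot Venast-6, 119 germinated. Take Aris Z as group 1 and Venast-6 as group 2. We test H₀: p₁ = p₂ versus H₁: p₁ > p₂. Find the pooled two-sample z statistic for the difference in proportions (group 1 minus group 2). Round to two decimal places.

z = -2.08

p̂₁ = 91/149 ≈ 0.6107, p̂₂ = 119/165 ≈ 0.7212.
Pooled p̂ = (91+119)/(149+165) = 210/314 = 0.6688.
SE = √(p̂(1−p̂)(1/n₁+1/n₂)) = √(0.6688·0.3312·0.012772) = √(0.00282913) = 0.0532.
z = (0.6107 − 0.7212)/0.0532 = -0.1105/0.0532 = -2.08.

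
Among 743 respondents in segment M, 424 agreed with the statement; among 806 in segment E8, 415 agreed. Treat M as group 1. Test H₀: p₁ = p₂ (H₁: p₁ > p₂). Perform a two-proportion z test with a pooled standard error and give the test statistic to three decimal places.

p̂₁ = 424/743 = 0.57066, p̂₂ = 415/806 = 0.51489.
Pooled p̂ = (424+415)/(743+806) = 839/1549 = 0.54164.
SE = √(p̂(1−p̂)(1/n₁+1/n₂)) = √(0.54164·0.45836·0.00258659) = √(0.000642163) = 0.02534.
z = (0.57066 − 0.51489)/0.02534 = 0.05577/0.02534 = 2.201.

z = 2.201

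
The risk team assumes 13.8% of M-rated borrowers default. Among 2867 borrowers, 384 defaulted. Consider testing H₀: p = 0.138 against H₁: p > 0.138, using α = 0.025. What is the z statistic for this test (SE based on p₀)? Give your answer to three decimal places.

z = -0.631

p̂ = 384/2867 ≈ 0.133938.
Standard error under H₀: √(0.138×0.862/2867) = 0.006441.
z = (0.133938 − 0.138)/0.006441 = -0.004062/0.006441 = -0.631.
p-value = P(Z > -0.631) ≈ 0.7359, so at α = 0.025 we fail to reject H₀.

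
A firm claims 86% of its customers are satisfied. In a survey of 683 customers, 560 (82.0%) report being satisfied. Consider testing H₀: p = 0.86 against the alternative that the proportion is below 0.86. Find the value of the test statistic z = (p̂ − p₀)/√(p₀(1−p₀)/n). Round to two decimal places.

p̂ = 560/683 ≈ 0.8199.
Under H₀, SE = √(0.86·0.14/683) = √(0.000176281) = 0.0133.
z = (0.8199 − 0.86)/0.0133 = -0.0401/0.0133 = -3.02.

z = -3.02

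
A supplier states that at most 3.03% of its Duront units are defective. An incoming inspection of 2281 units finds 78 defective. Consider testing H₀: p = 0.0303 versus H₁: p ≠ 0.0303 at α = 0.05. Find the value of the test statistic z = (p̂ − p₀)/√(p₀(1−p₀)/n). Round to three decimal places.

p̂ = 78/2281 ≈ 0.0341955.
Standard error under H₀: √(0.0303×0.9697/2281) = 0.0035890.
z = (0.0341955 − 0.0303)/0.0035890 = 0.0038955/0.0035890 = 1.085.
p-value = 2·P(Z > 1.085) ≈ 0.2777, so at α = 0.05 we fail to reject H₀.

z = 1.085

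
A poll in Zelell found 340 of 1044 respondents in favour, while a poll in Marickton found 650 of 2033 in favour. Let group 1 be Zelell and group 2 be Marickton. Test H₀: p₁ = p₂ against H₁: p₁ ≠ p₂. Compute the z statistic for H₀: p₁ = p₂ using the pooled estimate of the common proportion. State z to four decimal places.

z = 0.3343

p̂₁ = 340/1044 = 0.3256705, p̂₂ = 650/2033 = 0.3197245.
Pooled p̂ = (340+650)/(1044+2033) = 990/3077 = 0.3217420.
SE = √(p̂(1−p̂)(1/n₁+1/n₂)) = √(0.3217420·0.6782580·0.00144974) = √(0.000316368) = 0.0177867.
z = (0.3256705 − 0.3197245)/0.0177867 = 0.0059460/0.0177867 = 0.3343.
p-value = 2·P(Z > 0.334) ≈ 0.7382.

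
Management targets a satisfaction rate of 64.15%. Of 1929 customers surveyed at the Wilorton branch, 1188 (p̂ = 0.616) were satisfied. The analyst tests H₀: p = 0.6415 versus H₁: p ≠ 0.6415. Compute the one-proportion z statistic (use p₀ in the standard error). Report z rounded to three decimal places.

z = -2.348

p̂ = 1188/1929 ≈ 0.61586.
Standard error under H₀: √(0.6415×0.3585/1929) = 0.01092.
z = (0.61586 − 0.6415)/0.01092 = -0.02564/0.01092 = -2.348.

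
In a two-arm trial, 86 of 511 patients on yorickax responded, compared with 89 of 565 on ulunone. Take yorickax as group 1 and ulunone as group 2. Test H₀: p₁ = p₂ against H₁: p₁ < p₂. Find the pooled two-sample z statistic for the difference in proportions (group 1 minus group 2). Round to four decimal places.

z = 0.4783

p̂₁ = 86/511 ≈ 0.168297, p̂₂ = 89/565 ≈ 0.157522.
Pooled p̂ = (86+89)/(511+565) = 175/1076 = 0.162639.
SE = √(0.136188 × 0.00372686) = 0.022529.
z = (0.168297 − 0.157522)/0.022529 = 0.010775/0.022529 = 0.4783.
p-value = P(Z < 0.478) ≈ 0.6838.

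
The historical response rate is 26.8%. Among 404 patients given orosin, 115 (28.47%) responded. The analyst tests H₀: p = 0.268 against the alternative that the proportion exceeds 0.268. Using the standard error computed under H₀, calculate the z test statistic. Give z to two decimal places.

p̂ = 115/404 = 0.2847.
SE = √(p₀(1−p₀)/n) = √(0.19618/404) = 0.0220.
z = (0.2847 − 0.268)/0.0220 = 0.0167/0.0220 = 0.76.

z = 0.76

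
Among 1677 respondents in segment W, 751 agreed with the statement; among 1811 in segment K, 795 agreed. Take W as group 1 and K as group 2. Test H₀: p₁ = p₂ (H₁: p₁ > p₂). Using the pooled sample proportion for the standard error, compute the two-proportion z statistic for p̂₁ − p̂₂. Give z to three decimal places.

z = 0.525

p̂₁ = 751/1677 ≈ 0.44782, p̂₂ = 795/1811 ≈ 0.43898.
Pooled p̂ = (751+795)/(1677+1811) = 1546/3488 = 0.44323.
SE = √(p̂(1−p̂)(1/n₁+1/n₂)) = √(0.44323·0.55677·0.00114848) = √(0.00028342) = 0.01684.
z = (0.44782 − 0.43898)/0.01684 = 0.00884/0.01684 = 0.525.
p-value = P(Z > 0.525) ≈ 0.2998.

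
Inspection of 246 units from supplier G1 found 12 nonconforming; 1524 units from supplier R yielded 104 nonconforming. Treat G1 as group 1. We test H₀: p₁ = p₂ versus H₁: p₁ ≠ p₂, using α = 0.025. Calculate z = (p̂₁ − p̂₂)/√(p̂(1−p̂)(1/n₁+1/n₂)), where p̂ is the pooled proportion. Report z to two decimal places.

p̂₁ = 12/246 ≈ 0.0488, p̂₂ = 104/1524 ≈ 0.0682.
Pooled p̂ = (12+104)/(246+1524) = 116/1770 = 0.0655.
SE = √(p̂(1−p̂)(1/n₁+1/n₂)) = √(0.0655·0.9345·0.00472121) = √(0.000289135) = 0.0170.
z = (0.0488 − 0.0682)/0.0170 = -0.0194/0.0170 = -1.14.
p-value = 2·P(Z > 1.144) ≈ 0.2524. With α = 0.025, fail to reject H₀.

z = -1.14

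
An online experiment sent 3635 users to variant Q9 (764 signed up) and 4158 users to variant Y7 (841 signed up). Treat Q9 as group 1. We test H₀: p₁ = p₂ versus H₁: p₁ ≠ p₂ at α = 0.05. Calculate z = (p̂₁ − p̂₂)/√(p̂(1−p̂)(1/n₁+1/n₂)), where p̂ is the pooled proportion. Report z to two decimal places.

p̂₁ = 764/3635 = 0.2102, p̂₂ = 841/4158 = 0.2023.
Pooled p̂ = (764+841)/(3635+4158) = 1605/7793 = 0.2060.
SE = √(p̂(1−p̂)(1/n₁+1/n₂)) = √(0.2060·0.7940·0.000515603) = √(8.43202e-05) = 0.0092.
z = (0.2102 − 0.2023)/0.0092 = 0.0079/0.0092 = 0.86.
p-value = 2·P(Z > 0.862) ≈ 0.3885. With α = 0.05, fail to reject H₀.

z = 0.86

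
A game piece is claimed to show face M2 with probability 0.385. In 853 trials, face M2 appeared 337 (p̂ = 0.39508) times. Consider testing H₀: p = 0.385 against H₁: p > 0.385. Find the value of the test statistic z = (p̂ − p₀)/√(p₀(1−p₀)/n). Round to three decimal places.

p̂ = 337/853 = 0.39508.
Standard error under H₀: √(0.385×0.615/853) = 0.01666.
z = (0.39508 − 0.385)/0.01666 = 0.01008/0.01666 = 0.605.

z = 0.605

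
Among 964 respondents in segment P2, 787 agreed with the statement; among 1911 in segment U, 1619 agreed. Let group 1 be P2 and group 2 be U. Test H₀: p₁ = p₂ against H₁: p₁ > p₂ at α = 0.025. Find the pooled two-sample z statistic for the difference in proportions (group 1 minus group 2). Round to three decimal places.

z = -2.111

p̂₁ = 787/964 ≈ 0.816390, p̂₂ = 1619/1911 ≈ 0.847200.
Pooled p̂ = (787+1619)/(964+1911) = 2406/2875 = 0.836870.
SE = √(0.136519 × 0.00156063) = 0.014596.
z = (0.816390 − 0.847200)/0.014596 = -0.030810/0.014596 = -2.111.
p-value = P(Z > -2.111) ≈ 0.9826; since p > α = 0.025, fail to reject H₀.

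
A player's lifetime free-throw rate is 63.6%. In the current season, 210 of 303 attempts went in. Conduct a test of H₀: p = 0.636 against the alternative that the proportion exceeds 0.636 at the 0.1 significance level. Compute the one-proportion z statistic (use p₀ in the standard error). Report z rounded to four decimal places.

z = 2.0646

p̂ = 210/303 = 0.6930693.
Under H₀, SE = √(0.636·0.364/303) = √(0.00076404) = 0.0276413.
z = (0.6930693 − 0.636)/0.0276413 = 0.0570693/0.0276413 = 2.0646.
p-value = P(Z > 2.065) ≈ 0.0195; since p < α = 0.1, reject H₀.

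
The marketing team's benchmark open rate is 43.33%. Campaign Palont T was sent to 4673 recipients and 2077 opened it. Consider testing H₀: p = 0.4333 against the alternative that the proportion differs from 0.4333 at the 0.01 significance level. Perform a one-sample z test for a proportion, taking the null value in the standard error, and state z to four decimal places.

p̂ = 2077/4673 ≈ 0.4444682.
Under H₀, SE = √(0.4333·0.5667/4673) = √(5.25468e-05) = 0.0072489.
z = (0.4444682 − 0.4333)/0.0072489 = 0.0111682/0.0072489 = 1.5407.
Two-sided p-value ≈ 2·Φ(−1.541) = 0.1234, so at α = 0.01 we fail to reject H₀.

z = 1.5407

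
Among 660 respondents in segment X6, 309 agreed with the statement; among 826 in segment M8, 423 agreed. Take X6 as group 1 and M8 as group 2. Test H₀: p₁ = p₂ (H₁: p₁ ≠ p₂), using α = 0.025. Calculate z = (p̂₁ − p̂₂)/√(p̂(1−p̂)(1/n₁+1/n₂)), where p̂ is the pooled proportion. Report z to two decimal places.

p̂₁ = 309/660 ≈ 0.4682, p̂₂ = 423/826 ≈ 0.5121.
Pooled p̂ = (309+423)/(660+826) = 732/1486 = 0.4926.
SE = √(p̂(1−p̂)(1/n₁+1/n₂)) = √(0.4926·0.5074·0.00272581) = √(0.000681302) = 0.0261.
z = (0.4682 − 0.5121)/0.0261 = -0.0439/0.0261 = -1.68.
p-value = 2·P(Z > 1.683) ≈ 0.0924; since p > α = 0.025, fail to reject H₀.

z = -1.68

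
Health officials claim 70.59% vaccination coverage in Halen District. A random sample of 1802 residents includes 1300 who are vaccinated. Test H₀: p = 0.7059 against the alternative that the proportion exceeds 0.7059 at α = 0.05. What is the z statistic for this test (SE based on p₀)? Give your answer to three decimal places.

z = 1.446

p̂ = 1300/1802 ≈ 0.72142.
SE = √(p₀(1−p₀)/n) = √(0.20761/1802) = 0.01073.
z = (0.72142 − 0.7059)/0.01073 = 0.01552/0.01073 = 1.446.
p-value = P(Z > 1.446) ≈ 0.0741; since p > α = 0.05, fail to reject H₀.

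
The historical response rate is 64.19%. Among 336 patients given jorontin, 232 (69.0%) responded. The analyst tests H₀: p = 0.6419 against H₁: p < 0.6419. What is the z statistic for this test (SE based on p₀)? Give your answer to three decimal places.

p̂ = 232/336 ≈ 0.69048.
SE = √(p₀(1−p₀)/n) = √(0.22986/336) = 0.02616.
z = (0.69048 − 0.6419)/0.02616 = 0.04858/0.02616 = 1.857.
p-value = P(Z < 1.857) ≈ 0.9684.

z = 1.857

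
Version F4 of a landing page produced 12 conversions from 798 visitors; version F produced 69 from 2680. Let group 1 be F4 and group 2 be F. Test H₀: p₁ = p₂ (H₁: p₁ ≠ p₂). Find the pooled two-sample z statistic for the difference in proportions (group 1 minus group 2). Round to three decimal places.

p̂₁ = 12/798 ≈ 0.015038, p̂₂ = 69/2680 ≈ 0.025746.
Pooled p̂ = (12+69)/(798+2680) = 81/3478 = 0.023289.
SE = √(0.0227469 × 0.00162627) = 0.006082.
z = (0.015038 − 0.025746)/0.006082 = -0.010708/0.006082 = -1.761.
Two-sided p-value ≈ 2·Φ(−1.761) = 0.0783.

z = -1.761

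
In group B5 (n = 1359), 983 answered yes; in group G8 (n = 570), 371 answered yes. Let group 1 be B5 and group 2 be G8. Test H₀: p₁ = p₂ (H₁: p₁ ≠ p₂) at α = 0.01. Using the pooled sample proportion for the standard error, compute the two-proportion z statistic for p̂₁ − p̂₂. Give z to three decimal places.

z = 3.174

p̂₁ = 983/1359 = 0.723326, p̂₂ = 371/570 = 0.650877.
Pooled p̂ = (983+371)/(1359+570) = 1354/1929 = 0.701918.
SE = √(p̂(1−p̂)(1/n₁+1/n₂)) = √(0.701918·0.298082·0.00249022) = √(0.000521027) = 0.022826.
z = (0.723326 − 0.650877)/0.022826 = 0.072449/0.022826 = 3.174.
Two-sided p-value ≈ 2·Φ(−3.174) = 0.0015, so at α = 0.01 we reject H₀.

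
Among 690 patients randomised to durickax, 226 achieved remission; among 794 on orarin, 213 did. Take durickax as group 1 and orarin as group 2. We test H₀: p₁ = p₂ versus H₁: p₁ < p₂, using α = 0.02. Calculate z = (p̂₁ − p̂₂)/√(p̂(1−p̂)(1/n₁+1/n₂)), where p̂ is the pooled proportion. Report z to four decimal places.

p̂₁ = 226/690 = 0.327536, p̂₂ = 213/794 = 0.268262.
Pooled p̂ = (226+213)/(690+794) = 439/1484 = 0.295822.
SE = √(p̂(1−p̂)(1/n₁+1/n₂)) = √(0.295822·0.704178·0.00270872) = √(0.000564257) = 0.023754.
z = (0.327536 − 0.268262)/0.023754 = 0.059274/0.023754 = 2.4953.
p-value = P(Z < 2.495) ≈ 0.9937. With α = 0.02, fail to reject H₀.

z = 2.4953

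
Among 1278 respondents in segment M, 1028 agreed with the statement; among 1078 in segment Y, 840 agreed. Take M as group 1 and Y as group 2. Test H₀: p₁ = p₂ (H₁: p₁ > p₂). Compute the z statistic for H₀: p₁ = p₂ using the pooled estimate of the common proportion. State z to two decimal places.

p̂₁ = 1028/1278 ≈ 0.8044, p̂₂ = 840/1078 ≈ 0.7792.
Pooled p̂ = (1028+840)/(1278+1078) = 1868/2356 = 0.7929.
SE = √(p̂(1−p̂)(1/n₁+1/n₂)) = √(0.7929·0.2071·0.00171012) = √(0.000280848) = 0.0168.
z = (0.8044 − 0.7792)/0.0168 = 0.0252/0.0168 = 1.50.

z = 1.50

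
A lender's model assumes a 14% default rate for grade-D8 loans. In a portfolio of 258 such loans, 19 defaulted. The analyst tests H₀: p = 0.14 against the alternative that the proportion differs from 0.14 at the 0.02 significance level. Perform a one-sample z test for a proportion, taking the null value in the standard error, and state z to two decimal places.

p̂ = 19/258 = 0.0736.
SE = √(p₀(1−p₀)/n) = √(0.1204/258) = 0.0216.
z = (0.0736 − 0.14)/0.0216 = -0.0664/0.0216 = -3.07.
p-value = 2·P(Z > 3.072) ≈ 0.0021, so at α = 0.02 we reject H₀.

z = -3.07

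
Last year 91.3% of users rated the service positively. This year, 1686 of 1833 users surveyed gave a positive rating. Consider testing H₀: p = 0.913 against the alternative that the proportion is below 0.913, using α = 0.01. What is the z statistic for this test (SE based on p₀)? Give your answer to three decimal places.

z = 1.034

p̂ = 1686/1833 = 0.919804.
Standard error under H₀: √(0.913×0.087/1833) = 0.006583.
z = (0.919804 − 0.913)/0.006583 = 0.006804/0.006583 = 1.034.
p-value = P(Z < 1.034) ≈ 0.8493; since p > α = 0.01, fail to reject H₀.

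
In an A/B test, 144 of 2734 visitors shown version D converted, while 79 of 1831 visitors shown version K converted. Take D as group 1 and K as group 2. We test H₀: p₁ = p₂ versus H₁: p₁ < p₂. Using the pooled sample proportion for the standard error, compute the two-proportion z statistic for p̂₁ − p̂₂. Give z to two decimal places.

z = 1.46

p̂₁ = 144/2734 = 0.05267, p̂₂ = 79/1831 = 0.04315.
Pooled p̂ = (144+79)/(2734+1831) = 223/4565 = 0.04885.
SE = √(p̂(1−p̂)(1/n₁+1/n₂)) = √(0.04885·0.95115·0.000911914) = √(4.23708e-05) = 0.00651.
z = (0.05267 − 0.04315)/0.00651 = 0.00952/0.00651 = 1.46.
p-value = P(Z < 1.463) ≈ 0.9283.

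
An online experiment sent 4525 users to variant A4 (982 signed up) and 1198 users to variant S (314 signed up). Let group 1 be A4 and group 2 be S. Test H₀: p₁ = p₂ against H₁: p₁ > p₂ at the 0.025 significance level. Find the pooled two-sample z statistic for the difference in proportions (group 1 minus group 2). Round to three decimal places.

p̂₁ = 982/4525 = 0.21702, p̂₂ = 314/1198 = 0.26210.
Pooled p̂ = (982+314)/(4525+1198) = 1296/5723 = 0.22645.
SE = √(0.175173 × 0.00105572) = 0.01360.
z = (0.21702 − 0.26210)/0.01360 = -0.04508/0.01360 = -3.315.
p-value = P(Z > -3.315) ≈ 0.9995, so at α = 0.025 we fail to reject H₀.

z = -3.315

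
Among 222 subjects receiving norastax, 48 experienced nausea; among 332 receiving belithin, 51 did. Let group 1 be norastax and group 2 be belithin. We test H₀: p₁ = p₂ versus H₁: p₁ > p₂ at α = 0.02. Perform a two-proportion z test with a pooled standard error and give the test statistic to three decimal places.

p̂₁ = 48/222 = 0.21622, p̂₂ = 51/332 = 0.15361.
Pooled p̂ = (48+51)/(222+332) = 99/554 = 0.17870.
SE = √(p̂(1−p̂)(1/n₁+1/n₂)) = √(0.17870·0.82130·0.00751655) = √(0.00110318) = 0.03321.
z = (0.21622 − 0.15361)/0.03321 = 0.06261/0.03321 = 1.885.
p-value = P(Z > 1.885) ≈ 0.0297; since p > α = 0.02, fail to reject H₀.

z = 1.885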